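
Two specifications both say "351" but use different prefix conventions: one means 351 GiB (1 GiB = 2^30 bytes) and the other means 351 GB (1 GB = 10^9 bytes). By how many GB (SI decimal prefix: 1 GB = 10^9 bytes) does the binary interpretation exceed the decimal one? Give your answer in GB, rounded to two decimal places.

351 GiB = 351 × 1,073,741,824 = 376,883,380,224 bytes
351 GB = 351 × 1,000,000,000 = 351,000,000,000 bytes
difference = 25,883,380,224 bytes
25,883,380,224 / 1,000,000,000 = 25.88 GB

25.88 GB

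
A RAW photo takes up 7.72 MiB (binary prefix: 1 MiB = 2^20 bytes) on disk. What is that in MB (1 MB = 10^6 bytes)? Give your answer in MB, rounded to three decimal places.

7.72 MiB = 7.72 × 2^20 bytes = 8,095,006.72 bytes
1 MB = 1,000,000 bytes
8,095,006.72 / 1,000,000 = 8.095 MB

8.095 MB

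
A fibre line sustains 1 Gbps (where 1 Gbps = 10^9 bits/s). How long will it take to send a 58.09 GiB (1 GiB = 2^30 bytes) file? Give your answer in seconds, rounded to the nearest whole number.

499 seconds

58.09 GiB = 62,373,662,556.16 bytes = 498,989,300,449.28 bits
1 Gbps = 1,000,000,000 bits/s
time = 498,989,300,449.28 / 1,000,000,000 = 499 s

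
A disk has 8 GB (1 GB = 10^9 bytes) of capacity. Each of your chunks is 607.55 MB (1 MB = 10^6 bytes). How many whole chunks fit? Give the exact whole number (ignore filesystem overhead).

13

Capacity: 8 GB = 8,000,000,000 bytes
Per item: 607.55 MB = 607,550,000 bytes
⌊8,000,000,000 / 607,550,000⌋ = 13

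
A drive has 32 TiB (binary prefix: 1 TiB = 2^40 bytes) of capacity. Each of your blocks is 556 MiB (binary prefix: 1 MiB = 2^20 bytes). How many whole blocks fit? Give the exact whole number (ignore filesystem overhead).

Capacity: 32 TiB = 35,184,372,088,832 bytes
Per item: 556 MiB = 583,008,256 bytes
⌊35,184,372,088,832 / 583,008,256⌋ = 60,349

60,349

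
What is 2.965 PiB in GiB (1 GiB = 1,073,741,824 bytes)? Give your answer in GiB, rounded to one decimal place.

2.965 PiB × 1,125,899,906,842,624 bytes/PiB = 3,338,293,223,788,380.16 bytes
1 GiB = 1,073,741,824 bytes
3,338,293,223,788,380.16 / 1,073,741,824 = 3,109,027.8 GiB

3,109,027.8 GiB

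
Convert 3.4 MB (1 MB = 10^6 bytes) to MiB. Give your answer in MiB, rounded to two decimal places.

3.4 MB × 1,000,000 bytes/MB = 3,400,000 bytes
1 MiB = 2^20 bytes = 1,048,576 bytes
3,400,000 / 1,048,576 = 3.24 MiB

3.24 MiB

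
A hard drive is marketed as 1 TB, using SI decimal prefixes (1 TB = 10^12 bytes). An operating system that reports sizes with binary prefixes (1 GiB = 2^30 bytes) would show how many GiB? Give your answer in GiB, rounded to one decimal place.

1 TB = 1 × 10^12 bytes = 1,000,000,000,000 bytes
1 GiB = 1,073,741,824 bytes
1,000,000,000,000 / 1,073,741,824 = 931.3 GiB

931.3 GiB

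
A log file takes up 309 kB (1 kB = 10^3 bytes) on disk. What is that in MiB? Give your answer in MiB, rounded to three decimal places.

0.295 MiB

309 kB × 1,000 bytes/kB = 309,000 bytes
1 MiB = 2^20 bytes = 1,048,576 bytes
309,000 / 1,048,576 = 0.295 MiB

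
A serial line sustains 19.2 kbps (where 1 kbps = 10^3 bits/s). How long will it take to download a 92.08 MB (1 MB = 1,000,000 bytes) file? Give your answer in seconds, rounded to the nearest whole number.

92.08 MB = 92,080,000 bytes = 736,640,000 bits
19.2 kbps = 19,200 bits/s
time = 736,640,000 / 19,200 = 38,367 s

38,367 seconds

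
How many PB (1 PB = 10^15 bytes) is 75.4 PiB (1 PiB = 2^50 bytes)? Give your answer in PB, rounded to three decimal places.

84.893 PB

75.4 PiB = 75.4 × 2^50 bytes = 84,892,852,975,933,849.6 bytes
1 PB = 10^15 bytes = 1,000,000,000,000,000 bytes
84,892,852,975,933,849.6 / 1,000,000,000,000,000 = 84.893 PB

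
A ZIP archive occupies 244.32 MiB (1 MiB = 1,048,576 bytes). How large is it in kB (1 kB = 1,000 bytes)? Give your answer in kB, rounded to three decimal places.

244.32 MiB = 244.32 × 2^20 bytes = 256,188,088.32 bytes
1 kB = 10^3 bytes = 1,000 bytes
256,188,088.32 / 1,000 = 256,188.088 kB

256,188.088 kB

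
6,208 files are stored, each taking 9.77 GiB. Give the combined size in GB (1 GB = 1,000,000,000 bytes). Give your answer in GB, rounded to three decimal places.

65,124.761 GB

Total = 6,208 × 9.77 GiB = 60652.16 GiB
= 60652.16 × 1,073,741,824 bytes = 65,124,760,907,939.84 bytes
1 GB = 1,000,000,000 bytes
65,124,760,907,939.84 / 1,000,000,000 = 65,124.761 GB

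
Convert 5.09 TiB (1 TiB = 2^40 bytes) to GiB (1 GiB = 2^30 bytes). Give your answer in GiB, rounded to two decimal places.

5,212.16 GiB

5.09 TiB = 5.09 × 2^40 bytes = 5,596,514,185,379.84 bytes
1 GiB = 2^30 bytes = 1,073,741,824 bytes
5,596,514,185,379.84 / 1,073,741,824 = 5,212.16 GiB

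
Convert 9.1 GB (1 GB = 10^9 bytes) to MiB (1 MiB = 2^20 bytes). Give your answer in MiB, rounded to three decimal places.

9.1 GB × 1,000,000,000 bytes/GB = 9,100,000,000 bytes
1 MiB = 2^20 bytes = 1,048,576 bytes
9,100,000,000 / 1,048,576 = 8,678.436 MiB

8,678.436 MiB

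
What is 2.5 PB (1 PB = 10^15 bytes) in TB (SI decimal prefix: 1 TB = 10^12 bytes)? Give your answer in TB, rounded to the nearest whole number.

2.5 PB = 2.5 × 10^15 bytes = 2,500,000,000,000,000 bytes
1 TB = 10^12 bytes = 1,000,000,000,000 bytes
2,500,000,000,000,000 / 1,000,000,000,000 = 2,500 TB

2,500 TB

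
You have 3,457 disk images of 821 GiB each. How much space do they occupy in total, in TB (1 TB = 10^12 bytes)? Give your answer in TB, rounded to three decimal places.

3,047.491 TB

Total = 3,457 × 821 GiB = 2,838,197 GiB
= 2,838,197 × 1,073,741,824 bytes = 3,047,490,823,651,328 bytes
1 TB = 1,000,000,000,000 bytes
3,047,490,823,651,328 / 1,000,000,000,000 = 3,047.491 TB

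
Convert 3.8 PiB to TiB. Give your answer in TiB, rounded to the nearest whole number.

3.8 PiB = 3.8 × 2^50 bytes = 4,278,419,646,001,971.2 bytes
1 TiB = 2^40 bytes = 1,099,511,627,776 bytes
4,278,419,646,001,971.2 / 1,099,511,627,776 = 3,891 TiB

3,891 TiB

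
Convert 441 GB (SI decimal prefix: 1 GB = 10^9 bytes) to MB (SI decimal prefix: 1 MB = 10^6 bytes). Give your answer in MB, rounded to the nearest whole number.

441,000 MB

441 GB = 441 × 10^9 bytes = 441,000,000,000 bytes
1 MB = 1,000,000 bytes
441,000,000,000 / 1,000,000 = 441,000 MB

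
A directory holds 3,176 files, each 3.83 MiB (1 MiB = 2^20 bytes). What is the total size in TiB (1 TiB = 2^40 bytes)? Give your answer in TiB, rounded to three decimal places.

Total = 3,176 × 3.83 MiB = 12164.08 MiB
= 12164.08 × 1,048,576 bytes = 12,754,962,350.08 bytes
1 TiB = 1,099,511,627,776 bytes
12,754,962,350.08 / 1,099,511,627,776 = 0.012 TiB

0.012 TiB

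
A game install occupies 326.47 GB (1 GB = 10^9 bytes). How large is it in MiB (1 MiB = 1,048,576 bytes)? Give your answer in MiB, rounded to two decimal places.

311,346.05 MiB

326.47 GB = 326.47 × 10^9 bytes = 326,470,000,000 bytes
1 MiB = 1,048,576 bytes
326,470,000,000 / 1,048,576 = 311,346.05 MiB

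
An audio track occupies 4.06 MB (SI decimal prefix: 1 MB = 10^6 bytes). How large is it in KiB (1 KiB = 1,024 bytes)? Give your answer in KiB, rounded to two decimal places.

4.06 MB = 4.06 × 10^6 bytes = 4,060,000 bytes
1 KiB = 2^10 bytes = 1,024 bytes
4,060,000 / 1,024 = 3,964.84 KiB

3,964.84 KiB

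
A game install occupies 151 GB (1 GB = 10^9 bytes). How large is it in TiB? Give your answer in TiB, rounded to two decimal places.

151 GB = 151 × 10^9 bytes = 151,000,000,000 bytes
1 TiB = 1,099,511,627,776 bytes
151,000,000,000 / 1,099,511,627,776 = 0.14 TiB

0.14 TiB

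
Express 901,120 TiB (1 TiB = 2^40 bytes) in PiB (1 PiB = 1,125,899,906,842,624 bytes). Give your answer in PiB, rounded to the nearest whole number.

901,120 TiB = 901,120 × 2^40 bytes = 990,791,918,021,509,120 bytes
1 PiB = 2^50 bytes = 1,125,899,906,842,624 bytes
990,791,918,021,509,120 / 1,125,899,906,842,624 = 880 PiB

880 PiB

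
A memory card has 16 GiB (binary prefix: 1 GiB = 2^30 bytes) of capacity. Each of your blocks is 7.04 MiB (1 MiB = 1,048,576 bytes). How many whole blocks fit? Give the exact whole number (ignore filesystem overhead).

2,327

Capacity: 16 GiB = 17,179,869,184 bytes
Per item: 7.04 MiB = 7,381,975.04 bytes
⌊17,179,869,184 / 7,381,975.04⌋ = 2,327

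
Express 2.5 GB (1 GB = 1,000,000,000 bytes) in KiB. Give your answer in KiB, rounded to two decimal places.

2,441,406.25 KiB

2.5 GB = 2.5 × 10^9 bytes = 2,500,000,000 bytes
1 KiB = 1,024 bytes
2,500,000,000 / 1,024 = 2,441,406.25 KiB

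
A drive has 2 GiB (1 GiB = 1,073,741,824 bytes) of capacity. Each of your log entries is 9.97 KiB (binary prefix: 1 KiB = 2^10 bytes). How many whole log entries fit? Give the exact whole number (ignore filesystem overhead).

Capacity: 2 GiB = 2,147,483,648 bytes
Per item: 9.97 KiB = 10,209.28 bytes
⌊2,147,483,648 / 10,209.28⌋ = 210,346

210,346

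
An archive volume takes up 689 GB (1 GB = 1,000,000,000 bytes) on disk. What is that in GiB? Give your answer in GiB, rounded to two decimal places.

689 GB × 1,000,000,000 bytes/GB = 689,000,000,000 bytes
1 GiB = 2^30 bytes = 1,073,741,824 bytes
689,000,000,000 / 1,073,741,824 = 641.68 GiB

641.68 GiB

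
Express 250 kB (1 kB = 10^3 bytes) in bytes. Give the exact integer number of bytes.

250 × 1,000 = 250,000 bytes  (1 kB = 10^3 bytes)

250,000 bytes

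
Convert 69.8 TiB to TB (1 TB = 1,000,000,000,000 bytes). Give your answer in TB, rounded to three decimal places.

76.746 TB

69.8 TiB = 69.8 × 2^40 bytes = 76,745,911,618,764.8 bytes
1 TB = 1,000,000,000,000 bytes
76,745,911,618,764.8 / 1,000,000,000,000 = 76.746 TB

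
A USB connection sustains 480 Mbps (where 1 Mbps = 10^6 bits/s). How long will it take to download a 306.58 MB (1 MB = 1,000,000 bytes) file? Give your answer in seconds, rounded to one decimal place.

306.58 MB = 306,580,000 bytes = 2,452,640,000 bits
480 Mbps = 480,000,000 bits/s
time = 2,452,640,000 / 480,000,000 = 5.1 s

5.1 seconds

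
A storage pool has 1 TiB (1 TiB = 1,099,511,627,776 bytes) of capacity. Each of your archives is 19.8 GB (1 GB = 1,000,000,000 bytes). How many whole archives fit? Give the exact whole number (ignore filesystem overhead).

55

Capacity: 1 TiB = 1,099,511,627,776 bytes
Per item: 19.8 GB = 19,800,000,000 bytes
⌊1,099,511,627,776 / 19,800,000,000⌋ = 55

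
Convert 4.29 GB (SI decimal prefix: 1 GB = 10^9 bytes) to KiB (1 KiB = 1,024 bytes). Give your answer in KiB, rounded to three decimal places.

4.29 GB = 4.29 × 10^9 bytes = 4,290,000,000 bytes
1 KiB = 2^10 bytes = 1,024 bytes
4,290,000,000 / 1,024 = 4,189,453.125 KiB

4,189,453.125 KiB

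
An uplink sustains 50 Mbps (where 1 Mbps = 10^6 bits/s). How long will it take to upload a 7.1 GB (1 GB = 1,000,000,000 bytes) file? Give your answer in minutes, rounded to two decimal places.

7.1 GB = 7,100,000,000 bytes = 56,800,000,000 bits
50 Mbps = 50,000,000 bits/s
time = 56,800,000,000 / 50,000,000 = 1,136.000 s
1,136.000 s / 60 = 18.93 minutes

18.93 minutes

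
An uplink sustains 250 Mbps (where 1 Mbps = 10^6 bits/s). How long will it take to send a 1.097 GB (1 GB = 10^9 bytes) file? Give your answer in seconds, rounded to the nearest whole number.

35 seconds

1.097 GB = 1,097,000,000 bytes = 8,776,000,000 bits
250 Mbps = 250,000,000 bits/s
time = 8,776,000,000 / 250,000,000 = 35 s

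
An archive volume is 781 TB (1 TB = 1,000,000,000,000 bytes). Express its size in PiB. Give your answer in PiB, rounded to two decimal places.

781 TB = 781 × 10^12 bytes = 781,000,000,000,000 bytes
1 PiB = 1,125,899,906,842,624 bytes
781,000,000,000,000 / 1,125,899,906,842,624 = 0.69 PiB

0.69 PiB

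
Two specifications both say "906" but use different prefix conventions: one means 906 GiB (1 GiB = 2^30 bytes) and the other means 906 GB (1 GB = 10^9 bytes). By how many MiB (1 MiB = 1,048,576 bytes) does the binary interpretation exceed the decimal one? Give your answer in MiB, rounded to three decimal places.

906 GiB = 906 × 1,073,741,824 = 972,810,092,544 bytes
906 GB = 906 × 1,000,000,000 = 906,000,000,000 bytes
difference = 66,810,092,544 bytes
66,810,092,544 / 1,048,576 = 63,715.069 MiB

63,715.069 MiB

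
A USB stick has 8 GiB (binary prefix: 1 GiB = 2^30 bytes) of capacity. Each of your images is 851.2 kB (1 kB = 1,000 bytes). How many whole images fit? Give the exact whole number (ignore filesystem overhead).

Capacity: 8 GiB = 8,589,934,592 bytes
Per item: 851.2 kB = 851,200 bytes
⌊8,589,934,592 / 851,200⌋ = 10,091

10,091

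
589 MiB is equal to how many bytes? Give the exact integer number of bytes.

589 × 1,048,576 = 617,611,264 bytes

617,611,264 bytes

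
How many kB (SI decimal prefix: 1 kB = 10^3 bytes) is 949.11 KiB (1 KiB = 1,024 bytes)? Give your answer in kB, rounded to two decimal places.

971.89 kB

949.11 KiB × 1,024 bytes/KiB = 971,888.64 bytes
1 kB = 1,000 bytes
971,888.64 / 1,000 = 971.89 kB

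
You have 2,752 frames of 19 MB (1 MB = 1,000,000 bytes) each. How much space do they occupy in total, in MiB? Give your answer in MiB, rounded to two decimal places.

49,865.72 MiB

Total = 2,752 × 19 MB = 52,288 MB
= 52,288 × 1,000,000 bytes = 52,288,000,000 bytes
1 MiB = 1,048,576 bytes
52,288,000,000 / 1,048,576 = 49,865.72 MiB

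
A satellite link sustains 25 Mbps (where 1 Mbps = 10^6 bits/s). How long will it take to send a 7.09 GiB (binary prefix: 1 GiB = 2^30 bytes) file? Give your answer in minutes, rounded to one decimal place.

40.6 minutes

7.09 GiB = 7,612,829,532.16 bytes = 60,902,636,257.28 bits
25 Mbps = 25,000,000 bits/s
time = 60,902,636,257.28 / 25,000,000 = 2,436.11 s
2,436.11 s / 60 = 40.6 minutes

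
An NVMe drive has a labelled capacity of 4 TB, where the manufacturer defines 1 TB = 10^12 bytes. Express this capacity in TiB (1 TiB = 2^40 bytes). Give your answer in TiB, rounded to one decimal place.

3.6 TiB

4 TB = 4 × 10^12 bytes = 4,000,000,000,000 bytes
1 TiB = 2^40 bytes = 1,099,511,627,776 bytes
4,000,000,000,000 / 1,099,511,627,776 = 3.6 TiB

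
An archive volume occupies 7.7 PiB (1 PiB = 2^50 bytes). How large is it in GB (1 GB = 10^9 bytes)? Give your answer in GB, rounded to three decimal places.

7.7 PiB = 7.7 × 2^50 bytes = 8,669,429,282,688,204.8 bytes
1 GB = 1,000,000,000 bytes
8,669,429,282,688,204.8 / 1,000,000,000 = 8,669,429.283 GB

8,669,429.283 GB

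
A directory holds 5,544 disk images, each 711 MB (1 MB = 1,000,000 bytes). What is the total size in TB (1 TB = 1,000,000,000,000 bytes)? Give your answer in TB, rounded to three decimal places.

Total = 5,544 × 711 MB = 3,941,784 MB
= 3,941,784 × 1,000,000 bytes = 3,941,784,000,000 bytes
1 TB = 1,000,000,000,000 bytes
3,941,784,000,000 / 1,000,000,000,000 = 3.942 TB

3.942 TB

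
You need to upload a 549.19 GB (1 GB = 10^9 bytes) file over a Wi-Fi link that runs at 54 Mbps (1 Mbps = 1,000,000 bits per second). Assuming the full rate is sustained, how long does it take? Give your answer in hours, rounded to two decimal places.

22.60 hours

549.19 GB = 549,190,000,000 bytes = 4,393,520,000,000 bits
54 Mbps = 54,000,000 bits/s
time = 4,393,520,000,000 / 54,000,000 = 81,361.4815 s
81,361.4815 s / 3600 = 22.60 hours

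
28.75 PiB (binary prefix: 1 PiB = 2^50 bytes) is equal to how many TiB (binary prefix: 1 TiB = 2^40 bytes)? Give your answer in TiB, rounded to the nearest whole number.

29,440 TiB

28.75 PiB × 1,125,899,906,842,624 bytes/PiB = 32,369,622,321,725,440 bytes
1 TiB = 1,099,511,627,776 bytes
32,369,622,321,725,440 / 1,099,511,627,776 = 29,440 TiB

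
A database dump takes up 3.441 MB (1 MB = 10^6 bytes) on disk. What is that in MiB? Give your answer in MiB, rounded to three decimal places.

3.441 MB = 3.441 × 10^6 bytes = 3,441,000 bytes
1 MiB = 2^20 bytes = 1,048,576 bytes
3,441,000 / 1,048,576 = 3.282 MiB

3.282 MiB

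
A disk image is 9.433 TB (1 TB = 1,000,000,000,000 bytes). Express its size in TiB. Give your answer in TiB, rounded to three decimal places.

9.433 TB = 9.433 × 10^12 bytes = 9,433,000,000,000 bytes
1 TiB = 1,099,511,627,776 bytes
9,433,000,000,000 / 1,099,511,627,776 = 8.579 TiB

8.579 TiB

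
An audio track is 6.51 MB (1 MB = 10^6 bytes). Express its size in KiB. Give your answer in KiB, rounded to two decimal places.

6,357.42 KiB

6.51 MB = 6.51 × 10^6 bytes = 6,510,000 bytes
1 KiB = 2^10 bytes = 1,024 bytes
6,510,000 / 1,024 = 6,357.42 KiB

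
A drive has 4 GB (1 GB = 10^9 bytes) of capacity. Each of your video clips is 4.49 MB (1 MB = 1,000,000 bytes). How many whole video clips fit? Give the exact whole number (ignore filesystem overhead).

Capacity: 4 GB = 4,000,000,000 bytes
Per item: 4.49 MB = 4,490,000 bytes
⌊4,000,000,000 / 4,490,000⌋ = 890

890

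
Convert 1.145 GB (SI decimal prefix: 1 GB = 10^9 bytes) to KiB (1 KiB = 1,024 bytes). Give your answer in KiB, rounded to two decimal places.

1.145 GB = 1.145 × 10^9 bytes = 1,145,000,000 bytes
1 KiB = 1,024 bytes
1,145,000,000 / 1,024 = 1,118,164.06 KiB

1,118,164.06 KiB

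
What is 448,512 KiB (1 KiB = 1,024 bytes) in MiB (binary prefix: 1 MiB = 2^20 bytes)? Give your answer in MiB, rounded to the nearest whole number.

438 MiB

448,512 KiB × 1,024 bytes/KiB = 459,276,288 bytes
1 MiB = 2^20 bytes = 1,048,576 bytes
459,276,288 / 1,048,576 = 438 MiB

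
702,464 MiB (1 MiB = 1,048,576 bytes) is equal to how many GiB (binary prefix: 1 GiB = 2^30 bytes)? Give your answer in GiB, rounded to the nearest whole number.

686 GiB

702,464 MiB × 1,048,576 bytes/MiB = 736,586,891,264 bytes
1 GiB = 1,073,741,824 bytes
736,586,891,264 / 1,073,741,824 = 686 GiB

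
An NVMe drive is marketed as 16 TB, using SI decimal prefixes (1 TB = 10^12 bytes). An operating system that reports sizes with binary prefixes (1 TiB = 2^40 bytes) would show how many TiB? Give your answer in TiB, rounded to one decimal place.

14.6 TiB

16 TB × 1,000,000,000,000 bytes/TB = 16,000,000,000,000 bytes
1 TiB = 2^40 bytes = 1,099,511,627,776 bytes
16,000,000,000,000 / 1,099,511,627,776 = 14.6 TiB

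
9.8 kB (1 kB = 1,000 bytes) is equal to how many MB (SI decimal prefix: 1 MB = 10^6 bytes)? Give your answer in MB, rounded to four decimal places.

0.0098 MB

9.8 kB = 9.8 × 10^3 bytes = 9,800 bytes
1 MB = 1,000,000 bytes
9,800 / 1,000,000 = 0.0098 MB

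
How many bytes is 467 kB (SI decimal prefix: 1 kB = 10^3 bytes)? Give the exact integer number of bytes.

467 × 1,000 = 467,000 bytes  (1 kB = 10^3 bytes)

467,000 bytes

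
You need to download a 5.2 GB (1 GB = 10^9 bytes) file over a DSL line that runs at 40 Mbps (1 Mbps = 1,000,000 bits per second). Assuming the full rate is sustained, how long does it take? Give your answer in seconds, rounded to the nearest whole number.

1,040 seconds

5.2 GB = 5,200,000,000 bytes = 41,600,000,000 bits
40 Mbps = 40,000,000 bits/s
time = 41,600,000,000 / 40,000,000 = 1,040 s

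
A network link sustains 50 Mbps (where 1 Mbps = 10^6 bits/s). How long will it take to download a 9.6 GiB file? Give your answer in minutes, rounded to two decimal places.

9.6 GiB = 10,307,921,510.4 bytes = 82,463,372,083.2 bits
50 Mbps = 50,000,000 bits/s
time = 82,463,372,083.2 / 50,000,000 = 1,649.267 s
1,649.267 s / 60 = 27.49 minutes

27.49 minutes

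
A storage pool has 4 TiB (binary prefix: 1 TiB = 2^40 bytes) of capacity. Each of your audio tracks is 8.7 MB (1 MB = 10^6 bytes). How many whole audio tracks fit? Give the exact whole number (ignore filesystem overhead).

Capacity: 4 TiB = 4,398,046,511,104 bytes
Per item: 8.7 MB = 8,700,000 bytes
⌊4,398,046,511,104 / 8,700,000⌋ = 505,522

505,522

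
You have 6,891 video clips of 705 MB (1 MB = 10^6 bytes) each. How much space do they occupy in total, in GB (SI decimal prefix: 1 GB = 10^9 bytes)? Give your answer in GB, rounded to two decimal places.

4,858.16 GB

Total = 6,891 × 705 MB = 4,858,155 MB
= 4,858,155 × 1,000,000 bytes = 4,858,155,000,000 bytes
1 GB = 1,000,000,000 bytes
4,858,155,000,000 / 1,000,000,000 = 4,858.16 GB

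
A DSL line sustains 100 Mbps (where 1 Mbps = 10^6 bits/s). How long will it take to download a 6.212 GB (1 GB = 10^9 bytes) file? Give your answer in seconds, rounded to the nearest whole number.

6.212 GB = 6,212,000,000 bytes = 49,696,000,000 bits
100 Mbps = 100,000,000 bits/s
time = 49,696,000,000 / 100,000,000 = 497 s

497 seconds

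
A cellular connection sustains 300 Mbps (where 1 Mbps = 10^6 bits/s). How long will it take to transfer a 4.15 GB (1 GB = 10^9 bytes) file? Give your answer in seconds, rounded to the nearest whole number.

111 seconds

4.15 GB = 4,150,000,000 bytes = 33,200,000,000 bits
300 Mbps = 300,000,000 bits/s
time = 33,200,000,000 / 300,000,000 = 111 s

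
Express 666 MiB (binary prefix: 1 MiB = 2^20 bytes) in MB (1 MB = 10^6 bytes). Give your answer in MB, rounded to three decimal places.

666 MiB = 666 × 2^20 bytes = 698,351,616 bytes
1 MB = 1,000,000 bytes
698,351,616 / 1,000,000 = 698.352 MB

698.352 MB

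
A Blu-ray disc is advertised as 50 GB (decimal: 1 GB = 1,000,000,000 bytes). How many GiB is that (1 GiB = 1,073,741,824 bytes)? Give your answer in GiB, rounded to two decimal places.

46.57 GiB

50 GB = 50 × 10^9 bytes = 50,000,000,000 bytes
1 GiB = 2^30 bytes = 1,073,741,824 bytes
50,000,000,000 / 1,073,741,824 = 46.57 GiB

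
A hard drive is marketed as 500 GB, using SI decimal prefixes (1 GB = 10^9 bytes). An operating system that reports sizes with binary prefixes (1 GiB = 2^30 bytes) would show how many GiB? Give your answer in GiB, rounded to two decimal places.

500 GB × 1,000,000,000 bytes/GB = 500,000,000,000 bytes
1 GiB = 1,073,741,824 bytes
500,000,000,000 / 1,073,741,824 = 465.66 GiB

465.66 GiB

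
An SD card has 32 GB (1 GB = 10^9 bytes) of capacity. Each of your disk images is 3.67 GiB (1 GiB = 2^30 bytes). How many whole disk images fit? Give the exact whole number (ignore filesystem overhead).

Capacity: 32 GB = 32,000,000,000 bytes
Per item: 3.67 GiB = 3,940,632,494.08 bytes
⌊32,000,000,000 / 3,940,632,494.08⌋ = 8

8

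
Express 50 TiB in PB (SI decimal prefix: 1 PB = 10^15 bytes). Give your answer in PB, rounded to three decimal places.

50 TiB × 1,099,511,627,776 bytes/TiB = 54,975,581,388,800 bytes
1 PB = 1,000,000,000,000,000 bytes
54,975,581,388,800 / 1,000,000,000,000,000 = 0.055 PB

0.055 PB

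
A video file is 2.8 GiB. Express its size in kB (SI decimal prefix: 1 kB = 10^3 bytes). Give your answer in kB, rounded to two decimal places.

2.8 GiB × 1,073,741,824 bytes/GiB = 3,006,477,107.2 bytes
1 kB = 10^3 bytes = 1,000 bytes
3,006,477,107.2 / 1,000 = 3,006,477.11 kB

3,006,477.11 kB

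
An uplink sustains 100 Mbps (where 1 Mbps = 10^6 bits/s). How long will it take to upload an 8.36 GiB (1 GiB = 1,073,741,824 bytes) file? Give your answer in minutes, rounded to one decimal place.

12.0 minutes

8.36 GiB = 8,976,481,648.64 bytes = 71,811,853,189.12 bits
100 Mbps = 100,000,000 bits/s
time = 71,811,853,189.12 / 100,000,000 = 718.12 s
718.12 s / 60 = 12.0 minutes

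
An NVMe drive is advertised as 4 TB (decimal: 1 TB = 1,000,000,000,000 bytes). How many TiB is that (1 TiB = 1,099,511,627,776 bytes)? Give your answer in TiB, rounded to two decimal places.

3.64 TiB

4 TB = 4 × 10^12 bytes = 4,000,000,000,000 bytes
1 TiB = 2^40 bytes = 1,099,511,627,776 bytes
4,000,000,000,000 / 1,099,511,627,776 = 3.64 TiB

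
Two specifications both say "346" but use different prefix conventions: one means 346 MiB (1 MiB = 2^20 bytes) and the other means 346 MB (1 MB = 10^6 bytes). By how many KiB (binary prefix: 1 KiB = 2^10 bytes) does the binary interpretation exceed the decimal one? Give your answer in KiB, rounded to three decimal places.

346 MiB = 346 × 1,048,576 = 362,807,296 bytes
346 MB = 346 × 1,000,000 = 346,000,000 bytes
difference = 16,807,296 bytes
16,807,296 / 1,024 = 16,413.375 KiB

16,413.375 KiB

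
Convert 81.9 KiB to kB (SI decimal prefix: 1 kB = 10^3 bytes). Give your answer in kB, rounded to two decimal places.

81.9 KiB = 81.9 × 2^10 bytes = 83,865.6 bytes
1 kB = 1,000 bytes
83,865.6 / 1,000 = 83.87 kB

83.87 kB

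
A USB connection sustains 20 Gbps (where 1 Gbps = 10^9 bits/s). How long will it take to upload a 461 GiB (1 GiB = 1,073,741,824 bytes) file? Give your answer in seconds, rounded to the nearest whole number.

461 GiB = 494,994,980,864 bytes = 3,959,959,846,912 bits
20 Gbps = 20,000,000,000 bits/s
time = 3,959,959,846,912 / 20,000,000,000 = 198 s

198 seconds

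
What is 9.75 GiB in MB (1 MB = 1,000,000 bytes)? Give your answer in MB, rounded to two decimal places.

9.75 GiB × 1,073,741,824 bytes/GiB = 10,468,982,784 bytes
1 MB = 10^6 bytes = 1,000,000 bytes
10,468,982,784 / 1,000,000 = 10,468.98 MB

10,468.98 MB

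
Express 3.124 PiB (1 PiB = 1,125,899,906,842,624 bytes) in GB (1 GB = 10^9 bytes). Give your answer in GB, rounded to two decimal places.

3.124 PiB = 3.124 × 2^50 bytes = 3,517,311,308,976,357.376 bytes
1 GB = 10^9 bytes = 1,000,000,000 bytes
3,517,311,308,976,357.376 / 1,000,000,000 = 3,517,311.31 GB

3,517,311.31 GB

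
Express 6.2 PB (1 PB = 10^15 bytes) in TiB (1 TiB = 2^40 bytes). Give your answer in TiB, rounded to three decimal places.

6.2 PB = 6.2 × 10^15 bytes = 6,200,000,000,000,000 bytes
1 TiB = 1,099,511,627,776 bytes
6,200,000,000,000,000 / 1,099,511,627,776 = 5,638.867 TiB

5,638.867 TiB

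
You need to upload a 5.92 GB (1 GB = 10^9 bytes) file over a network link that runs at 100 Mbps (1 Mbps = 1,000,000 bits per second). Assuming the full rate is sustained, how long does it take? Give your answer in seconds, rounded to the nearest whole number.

5.92 GB = 5,920,000,000 bytes = 47,360,000,000 bits
100 Mbps = 100,000,000 bits/s
time = 47,360,000,000 / 100,000,000 = 474 s

474 seconds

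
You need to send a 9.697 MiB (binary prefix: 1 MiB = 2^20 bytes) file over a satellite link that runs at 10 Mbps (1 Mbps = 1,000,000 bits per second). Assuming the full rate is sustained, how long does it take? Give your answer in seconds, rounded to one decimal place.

8.1 seconds

9.697 MiB = 10,168,041.472 bytes = 81,344,331.776 bits
10 Mbps = 10,000,000 bits/s
time = 81,344,331.776 / 10,000,000 = 8.1 s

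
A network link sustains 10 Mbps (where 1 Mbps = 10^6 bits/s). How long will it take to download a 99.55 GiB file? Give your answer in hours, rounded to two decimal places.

99.55 GiB = 106,890,998,579.2 bytes = 855,127,988,633.6 bits
10 Mbps = 10,000,000 bits/s
time = 855,127,988,633.6 / 10,000,000 = 85,512.7989 s
85,512.7989 s / 3600 = 23.75 hours

23.75 hours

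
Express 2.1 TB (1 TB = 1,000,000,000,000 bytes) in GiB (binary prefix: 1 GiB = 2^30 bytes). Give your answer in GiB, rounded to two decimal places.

2.1 TB = 2.1 × 10^12 bytes = 2,100,000,000,000 bytes
1 GiB = 2^30 bytes = 1,073,741,824 bytes
2,100,000,000,000 / 1,073,741,824 = 1,955.78 GiB

1,955.78 GiB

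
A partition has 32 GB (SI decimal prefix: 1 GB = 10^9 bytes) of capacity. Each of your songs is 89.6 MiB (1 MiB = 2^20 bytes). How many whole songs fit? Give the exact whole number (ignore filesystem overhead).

Capacity: 32 GB = 32,000,000,000 bytes
Per item: 89.6 MiB = 93,952,409.6 bytes
⌊32,000,000,000 / 93,952,409.6⌋ = 340

340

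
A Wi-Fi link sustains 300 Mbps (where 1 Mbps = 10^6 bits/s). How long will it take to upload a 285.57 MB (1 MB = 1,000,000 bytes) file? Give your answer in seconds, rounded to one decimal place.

285.57 MB = 285,570,000 bytes = 2,284,560,000 bits
300 Mbps = 300,000,000 bits/s
time = 2,284,560,000 / 300,000,000 = 7.6 s

7.6 seconds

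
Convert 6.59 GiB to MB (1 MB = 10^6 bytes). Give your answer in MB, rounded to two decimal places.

7,075.96 MB

6.59 GiB = 6.59 × 2^30 bytes = 7,075,958,620.16 bytes
1 MB = 1,000,000 bytes
7,075,958,620.16 / 1,000,000 = 7,075.96 MB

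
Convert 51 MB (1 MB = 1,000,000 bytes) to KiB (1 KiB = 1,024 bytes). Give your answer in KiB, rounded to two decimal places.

51 MB = 51 × 10^6 bytes = 51,000,000 bytes
1 KiB = 2^10 bytes = 1,024 bytes
51,000,000 / 1,024 = 49,804.69 KiB

49,804.69 KiB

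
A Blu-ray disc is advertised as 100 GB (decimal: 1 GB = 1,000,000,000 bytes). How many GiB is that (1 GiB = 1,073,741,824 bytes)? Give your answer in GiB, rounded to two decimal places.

93.13 GiB

100 GB = 100 × 10^9 bytes = 100,000,000,000 bytes
1 GiB = 2^30 bytes = 1,073,741,824 bytes
100,000,000,000 / 1,073,741,824 = 93.13 GiB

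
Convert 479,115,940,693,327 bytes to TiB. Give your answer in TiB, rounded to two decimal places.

435.75 TiB

479,115,940,693,327 bytes given.
1 TiB = 1,099,511,627,776 bytes
479,115,940,693,327 / 1,099,511,627,776 = 435.75 TiB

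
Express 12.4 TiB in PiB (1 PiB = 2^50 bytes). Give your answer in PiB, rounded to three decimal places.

12.4 TiB = 12.4 × 2^40 bytes = 13,633,944,184,422.4 bytes
1 PiB = 2^50 bytes = 1,125,899,906,842,624 bytes
13,633,944,184,422.4 / 1,125,899,906,842,624 = 0.012 PiB

0.012 PiB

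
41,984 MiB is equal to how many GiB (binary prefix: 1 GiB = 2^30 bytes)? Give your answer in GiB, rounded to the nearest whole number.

41,984 MiB × 1,048,576 bytes/MiB = 44,023,414,784 bytes
1 GiB = 2^30 bytes = 1,073,741,824 bytes
44,023,414,784 / 1,073,741,824 = 41 GiB

41 GiB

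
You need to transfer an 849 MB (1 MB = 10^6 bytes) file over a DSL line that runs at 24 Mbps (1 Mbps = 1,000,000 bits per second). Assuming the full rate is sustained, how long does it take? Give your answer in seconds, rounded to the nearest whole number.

849 MB = 849,000,000 bytes = 6,792,000,000 bits
24 Mbps = 24,000,000 bits/s
time = 6,792,000,000 / 24,000,000 = 283 s

283 seconds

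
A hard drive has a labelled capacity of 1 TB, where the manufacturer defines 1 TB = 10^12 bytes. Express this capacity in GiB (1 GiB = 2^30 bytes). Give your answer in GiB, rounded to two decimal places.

1 TB = 1 × 10^12 bytes = 1,000,000,000,000 bytes
1 GiB = 1,073,741,824 bytes
1,000,000,000,000 / 1,073,741,824 = 931.32 GiB

931.32 GiB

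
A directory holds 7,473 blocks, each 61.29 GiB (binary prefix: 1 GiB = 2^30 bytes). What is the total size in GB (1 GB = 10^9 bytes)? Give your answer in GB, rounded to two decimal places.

491,795.41 GB

Total = 7,473 × 61.29 GiB = 458020.17 GiB
= 458020.17 × 1,073,741,824 bytes = 491,795,412,764,590.08 bytes
1 GB = 1,000,000,000 bytes
491,795,412,764,590.08 / 1,000,000,000 = 491,795.41 GB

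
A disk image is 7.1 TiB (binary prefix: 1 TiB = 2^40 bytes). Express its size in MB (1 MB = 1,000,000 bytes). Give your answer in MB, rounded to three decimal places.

7.1 TiB = 7.1 × 2^40 bytes = 7,806,532,557,209.6 bytes
1 MB = 10^6 bytes = 1,000,000 bytes
7,806,532,557,209.6 / 1,000,000 = 7,806,532.557 MB

7,806,532.557 MB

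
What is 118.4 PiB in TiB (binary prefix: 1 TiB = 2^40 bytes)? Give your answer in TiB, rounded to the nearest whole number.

121,242 TiB

118.4 PiB = 118.4 × 2^50 bytes = 133,306,548,970,166,681.6 bytes
1 TiB = 1,099,511,627,776 bytes
133,306,548,970,166,681.6 / 1,099,511,627,776 = 121,242 TiB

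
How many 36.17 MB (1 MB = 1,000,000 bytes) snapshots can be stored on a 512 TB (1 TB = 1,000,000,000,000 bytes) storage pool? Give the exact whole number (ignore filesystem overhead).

Capacity: 512 TB = 512,000,000,000,000 bytes
Per item: 36.17 MB = 36,170,000 bytes
⌊512,000,000,000,000 / 36,170,000⌋ = 14,155,377

14,155,377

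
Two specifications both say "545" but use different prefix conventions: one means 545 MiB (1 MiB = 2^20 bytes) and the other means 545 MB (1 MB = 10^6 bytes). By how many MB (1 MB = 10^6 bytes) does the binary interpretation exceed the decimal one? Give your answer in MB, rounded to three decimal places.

545 MiB = 545 × 1,048,576 = 571,473,920 bytes
545 MB = 545 × 1,000,000 = 545,000,000 bytes
difference = 26,473,920 bytes
26,473,920 / 1,000,000 = 26.474 MB

26.474 MB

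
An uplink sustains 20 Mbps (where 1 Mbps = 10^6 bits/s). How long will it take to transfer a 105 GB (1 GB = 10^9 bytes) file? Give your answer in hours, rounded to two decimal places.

105 GB = 105,000,000,000 bytes = 840,000,000,000 bits
20 Mbps = 20,000,000 bits/s
time = 840,000,000,000 / 20,000,000 = 42,000.0000 s
42,000.0000 s / 3600 = 11.67 hours

11.67 hours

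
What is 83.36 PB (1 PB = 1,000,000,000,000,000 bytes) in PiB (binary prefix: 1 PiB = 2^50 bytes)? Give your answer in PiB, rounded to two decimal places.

83.36 PB × 1,000,000,000,000,000 bytes/PB = 83,360,000,000,000,000 bytes
1 PiB = 2^50 bytes = 1,125,899,906,842,624 bytes
83,360,000,000,000,000 / 1,125,899,906,842,624 = 74.04 PiB

74.04 PiB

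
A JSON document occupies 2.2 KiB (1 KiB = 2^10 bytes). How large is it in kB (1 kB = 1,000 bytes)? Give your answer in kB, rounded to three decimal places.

2.2 KiB × 1,024 bytes/KiB = 2,252.8 bytes
1 kB = 10^3 bytes = 1,000 bytes
2,252.8 / 1,000 = 2.253 kB

2.253 kB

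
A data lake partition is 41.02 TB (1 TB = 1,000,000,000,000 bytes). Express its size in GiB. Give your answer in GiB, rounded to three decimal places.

38,202.852 GiB

41.02 TB × 1,000,000,000,000 bytes/TB = 41,020,000,000,000 bytes
1 GiB = 2^30 bytes = 1,073,741,824 bytes
41,020,000,000,000 / 1,073,741,824 = 38,202.852 GiB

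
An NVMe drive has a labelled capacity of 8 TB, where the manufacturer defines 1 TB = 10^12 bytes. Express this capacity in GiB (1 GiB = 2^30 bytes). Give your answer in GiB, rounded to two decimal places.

8 TB × 1,000,000,000,000 bytes/TB = 8,000,000,000,000 bytes
1 GiB = 1,073,741,824 bytes
8,000,000,000,000 / 1,073,741,824 = 7,450.58 GiB

7,450.58 GiB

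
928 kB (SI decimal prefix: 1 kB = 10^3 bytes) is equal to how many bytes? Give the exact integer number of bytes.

928 × 1,000 = 928,000 bytes

928,000 bytes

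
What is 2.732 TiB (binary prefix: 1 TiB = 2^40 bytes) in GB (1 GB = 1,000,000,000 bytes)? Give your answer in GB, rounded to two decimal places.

3,003.87 GB

2.732 TiB × 1,099,511,627,776 bytes/TiB = 3,003,865,767,084.032 bytes
1 GB = 1,000,000,000 bytes
3,003,865,767,084.032 / 1,000,000,000 = 3,003.87 GB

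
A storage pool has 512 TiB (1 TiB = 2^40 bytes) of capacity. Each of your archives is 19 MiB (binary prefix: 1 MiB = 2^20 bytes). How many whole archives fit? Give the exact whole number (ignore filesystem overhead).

Capacity: 512 TiB = 562,949,953,421,312 bytes
Per item: 19 MiB = 19,922,944 bytes
⌊562,949,953,421,312 / 19,922,944⌋ = 28,256,363

28,256,363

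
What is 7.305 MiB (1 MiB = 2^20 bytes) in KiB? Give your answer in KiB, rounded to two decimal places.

7,480.32 KiB

7.305 MiB × 1,048,576 bytes/MiB = 7,659,847.68 bytes
1 KiB = 2^10 bytes = 1,024 bytes
7,659,847.68 / 1,024 = 7,480.32 KiB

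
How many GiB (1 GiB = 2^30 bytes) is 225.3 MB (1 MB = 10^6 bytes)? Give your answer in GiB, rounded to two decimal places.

225.3 MB = 225.3 × 10^6 bytes = 225,300,000 bytes
1 GiB = 1,073,741,824 bytes
225,300,000 / 1,073,741,824 = 0.21 GiB

0.21 GiB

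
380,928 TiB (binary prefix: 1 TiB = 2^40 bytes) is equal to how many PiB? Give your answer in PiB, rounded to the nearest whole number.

372 PiB

380,928 TiB = 380,928 × 2^40 bytes = 418,834,765,345,456,128 bytes
1 PiB = 1,125,899,906,842,624 bytes
418,834,765,345,456,128 / 1,125,899,906,842,624 = 372 PiB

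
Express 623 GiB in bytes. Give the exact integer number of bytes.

668,941,156,352 bytes

623 × 1,073,741,824 = 668,941,156,352 bytes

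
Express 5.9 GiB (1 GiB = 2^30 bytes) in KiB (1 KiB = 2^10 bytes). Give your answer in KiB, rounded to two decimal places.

6,186,598.40 KiB

5.9 GiB = 5.9 × 2^30 bytes = 6,335,076,761.6 bytes
1 KiB = 1,024 bytes
6,335,076,761.6 / 1,024 = 6,186,598.40 KiB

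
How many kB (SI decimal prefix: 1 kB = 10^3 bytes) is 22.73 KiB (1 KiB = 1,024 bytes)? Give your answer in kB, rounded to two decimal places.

23.28 kB

22.73 KiB = 22.73 × 2^10 bytes = 23,275.52 bytes
1 kB = 1,000 bytes
23,275.52 / 1,000 = 23.28 kB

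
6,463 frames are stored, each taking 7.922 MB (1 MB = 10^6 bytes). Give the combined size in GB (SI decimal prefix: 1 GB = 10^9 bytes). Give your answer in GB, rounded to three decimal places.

51.200 GB

Total = 6,463 × 7.922 MB = 51199.886 MB
= 51199.886 × 1,000,000 bytes = 51,199,886,000 bytes
1 GB = 1,000,000,000 bytes
51,199,886,000 / 1,000,000,000 = 51.200 GB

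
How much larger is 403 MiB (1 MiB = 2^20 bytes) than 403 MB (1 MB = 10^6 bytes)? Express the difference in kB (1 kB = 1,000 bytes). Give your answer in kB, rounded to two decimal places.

19,576.13 kB

403 MiB = 403 × 1,048,576 = 422,576,128 bytes
403 MB = 403 × 1,000,000 = 403,000,000 bytes
difference = 19,576,128 bytes
19,576,128 / 1,000 = 19,576.13 kB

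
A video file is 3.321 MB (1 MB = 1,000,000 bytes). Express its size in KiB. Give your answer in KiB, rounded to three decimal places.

3,243.164 KiB

3.321 MB × 1,000,000 bytes/MB = 3,321,000 bytes
1 KiB = 1,024 bytes
3,321,000 / 1,024 = 3,243.164 KiB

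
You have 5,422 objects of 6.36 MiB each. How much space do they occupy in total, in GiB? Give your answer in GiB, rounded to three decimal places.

Total = 5,422 × 6.36 MiB = 34483.92 MiB
= 34483.92 × 1,048,576 bytes = 36,159,010,897.92 bytes
1 GiB = 1,073,741,824 bytes
36,159,010,897.92 / 1,073,741,824 = 33.676 GiB

33.676 GiB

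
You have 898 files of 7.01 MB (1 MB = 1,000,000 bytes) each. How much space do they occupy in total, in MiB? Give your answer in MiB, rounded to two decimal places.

6,003.36 MiB

Total = 898 × 7.01 MB = 6294.98 MB
= 6294.98 × 1,000,000 bytes = 6,294,980,000 bytes
1 MiB = 1,048,576 bytes
6,294,980,000 / 1,048,576 = 6,003.36 MiB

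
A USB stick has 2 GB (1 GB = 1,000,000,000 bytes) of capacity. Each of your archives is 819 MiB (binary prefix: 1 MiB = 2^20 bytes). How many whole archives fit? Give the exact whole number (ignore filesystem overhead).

2

Capacity: 2 GB = 2,000,000,000 bytes
Per item: 819 MiB = 858,783,744 bytes
⌊2,000,000,000 / 858,783,744⌋ = 2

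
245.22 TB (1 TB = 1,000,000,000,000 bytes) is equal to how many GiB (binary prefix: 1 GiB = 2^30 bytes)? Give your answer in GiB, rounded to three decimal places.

245.22 TB = 245.22 × 10^12 bytes = 245,220,000,000,000 bytes
1 GiB = 1,073,741,824 bytes
245,220,000,000,000 / 1,073,741,824 = 228,378.922 GiB

228,378.922 GiB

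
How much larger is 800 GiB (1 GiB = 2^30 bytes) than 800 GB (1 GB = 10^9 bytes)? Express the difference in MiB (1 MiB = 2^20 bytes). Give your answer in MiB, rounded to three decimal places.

800 GiB = 800 × 1,073,741,824 = 858,993,459,200 bytes
800 GB = 800 × 1,000,000,000 = 800,000,000,000 bytes
difference = 58,993,459,200 bytes
58,993,459,200 / 1,048,576 = 56,260.547 MiB

56,260.547 MiB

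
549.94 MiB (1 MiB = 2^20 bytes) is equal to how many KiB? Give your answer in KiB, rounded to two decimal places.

563,138.56 KiB

549.94 MiB × 1,048,576 bytes/MiB = 576,653,885.44 bytes
1 KiB = 1,024 bytes
576,653,885.44 / 1,024 = 563,138.56 KiB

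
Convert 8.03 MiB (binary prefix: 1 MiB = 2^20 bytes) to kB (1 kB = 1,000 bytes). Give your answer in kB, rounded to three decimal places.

8.03 MiB = 8.03 × 2^20 bytes = 8,420,065.28 bytes
1 kB = 10^3 bytes = 1,000 bytes
8,420,065.28 / 1,000 = 8,420.065 kB

8,420.065 kB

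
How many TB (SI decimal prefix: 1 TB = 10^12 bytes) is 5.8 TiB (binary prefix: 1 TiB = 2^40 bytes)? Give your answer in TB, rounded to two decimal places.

5.8 TiB = 5.8 × 2^40 bytes = 6,377,167,441,100.8 bytes
1 TB = 1,000,000,000,000 bytes
6,377,167,441,100.8 / 1,000,000,000,000 = 6.38 TB

6.38 TB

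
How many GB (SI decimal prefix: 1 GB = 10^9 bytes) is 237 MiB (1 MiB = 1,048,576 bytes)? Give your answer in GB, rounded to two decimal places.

0.25 GB

237 MiB = 237 × 2^20 bytes = 248,512,512 bytes
1 GB = 1,000,000,000 bytes
248,512,512 / 1,000,000,000 = 0.25 GB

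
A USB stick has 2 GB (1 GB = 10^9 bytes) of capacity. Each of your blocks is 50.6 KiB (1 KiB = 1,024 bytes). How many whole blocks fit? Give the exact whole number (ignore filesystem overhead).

38,599

Capacity: 2 GB = 2,000,000,000 bytes
Per item: 50.6 KiB = 51,814.4 bytes
⌊2,000,000,000 / 51,814.4⌋ = 38,599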